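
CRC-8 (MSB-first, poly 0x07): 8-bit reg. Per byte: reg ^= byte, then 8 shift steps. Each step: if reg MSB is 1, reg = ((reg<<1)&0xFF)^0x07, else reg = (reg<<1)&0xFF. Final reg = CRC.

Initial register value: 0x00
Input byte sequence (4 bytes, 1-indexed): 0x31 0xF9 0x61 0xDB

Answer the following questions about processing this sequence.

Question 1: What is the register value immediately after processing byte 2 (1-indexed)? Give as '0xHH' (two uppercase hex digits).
After byte 1 (0x31): reg=0x97
After byte 2 (0xF9): reg=0x0D

Answer: 0x0D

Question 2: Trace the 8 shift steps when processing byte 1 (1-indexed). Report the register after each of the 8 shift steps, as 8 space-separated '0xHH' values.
Answer: 0x62 0xC4 0x8F 0x19 0x32 0x64 0xC8 0x97

Derivation:
Register before byte 1: 0x00
After XOR with byte 0x31: 0x31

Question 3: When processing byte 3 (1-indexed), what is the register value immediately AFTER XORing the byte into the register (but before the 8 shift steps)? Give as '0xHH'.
Answer: 0x6C

Derivation:
Register before byte 3: 0x0D
Byte 3: 0x61
0x0D XOR 0x61 = 0x6C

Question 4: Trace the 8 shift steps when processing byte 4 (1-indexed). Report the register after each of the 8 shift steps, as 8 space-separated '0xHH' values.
After byte 1 (0x31): reg=0x97
After byte 2 (0xF9): reg=0x0D
After byte 3 (0x61): reg=0x03
Register before byte 4: 0x03
After XOR with byte 0xDB: 0xD8

Answer: 0xB7 0x69 0xD2 0xA3 0x41 0x82 0x03 0x06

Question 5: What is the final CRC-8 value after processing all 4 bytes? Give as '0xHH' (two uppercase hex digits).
Answer: 0x06

Derivation:
After byte 1 (0x31): reg=0x97
After byte 2 (0xF9): reg=0x0D
After byte 3 (0x61): reg=0x03
After byte 4 (0xDB): reg=0x06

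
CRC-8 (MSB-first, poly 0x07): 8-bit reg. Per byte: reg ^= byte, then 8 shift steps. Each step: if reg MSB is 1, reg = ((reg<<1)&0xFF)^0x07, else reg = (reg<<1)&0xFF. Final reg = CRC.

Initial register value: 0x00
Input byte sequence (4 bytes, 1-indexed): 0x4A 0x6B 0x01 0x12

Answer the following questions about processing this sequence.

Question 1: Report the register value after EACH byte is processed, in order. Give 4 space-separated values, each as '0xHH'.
0xF1 0xCF 0x64 0x45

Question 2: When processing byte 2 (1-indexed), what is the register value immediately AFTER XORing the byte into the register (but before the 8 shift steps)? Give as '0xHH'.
Answer: 0x9A

Derivation:
Register before byte 2: 0xF1
Byte 2: 0x6B
0xF1 XOR 0x6B = 0x9A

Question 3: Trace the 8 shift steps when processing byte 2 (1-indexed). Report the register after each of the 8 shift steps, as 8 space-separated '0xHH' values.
Answer: 0x33 0x66 0xCC 0x9F 0x39 0x72 0xE4 0xCF

Derivation:
After byte 1 (0x4A): reg=0xF1
Register before byte 2: 0xF1
After XOR with byte 0x6B: 0x9A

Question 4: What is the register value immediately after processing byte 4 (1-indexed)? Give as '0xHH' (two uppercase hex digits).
Answer: 0x45

Derivation:
After byte 1 (0x4A): reg=0xF1
After byte 2 (0x6B): reg=0xCF
After byte 3 (0x01): reg=0x64
After byte 4 (0x12): reg=0x45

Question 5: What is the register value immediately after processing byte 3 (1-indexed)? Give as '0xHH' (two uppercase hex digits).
After byte 1 (0x4A): reg=0xF1
After byte 2 (0x6B): reg=0xCF
After byte 3 (0x01): reg=0x64

Answer: 0x64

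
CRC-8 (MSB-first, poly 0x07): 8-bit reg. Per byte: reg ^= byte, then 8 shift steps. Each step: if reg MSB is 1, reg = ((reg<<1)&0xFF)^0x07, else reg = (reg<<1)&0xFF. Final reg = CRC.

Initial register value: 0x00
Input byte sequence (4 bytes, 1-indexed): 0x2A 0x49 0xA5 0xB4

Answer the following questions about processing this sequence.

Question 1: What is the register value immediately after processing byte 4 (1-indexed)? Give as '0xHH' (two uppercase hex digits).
After byte 1 (0x2A): reg=0xD6
After byte 2 (0x49): reg=0xD4
After byte 3 (0xA5): reg=0x50
After byte 4 (0xB4): reg=0xB2

Answer: 0xB2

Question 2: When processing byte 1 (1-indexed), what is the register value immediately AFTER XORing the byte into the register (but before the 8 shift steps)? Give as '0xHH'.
Register before byte 1: 0x00
Byte 1: 0x2A
0x00 XOR 0x2A = 0x2A

Answer: 0x2A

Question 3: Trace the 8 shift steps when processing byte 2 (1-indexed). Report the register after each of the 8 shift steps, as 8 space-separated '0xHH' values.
Answer: 0x39 0x72 0xE4 0xCF 0x99 0x35 0x6A 0xD4

Derivation:
After byte 1 (0x2A): reg=0xD6
Register before byte 2: 0xD6
After XOR with byte 0x49: 0x9F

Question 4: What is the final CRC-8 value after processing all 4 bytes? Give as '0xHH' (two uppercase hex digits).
Answer: 0xB2

Derivation:
After byte 1 (0x2A): reg=0xD6
After byte 2 (0x49): reg=0xD4
After byte 3 (0xA5): reg=0x50
After byte 4 (0xB4): reg=0xB2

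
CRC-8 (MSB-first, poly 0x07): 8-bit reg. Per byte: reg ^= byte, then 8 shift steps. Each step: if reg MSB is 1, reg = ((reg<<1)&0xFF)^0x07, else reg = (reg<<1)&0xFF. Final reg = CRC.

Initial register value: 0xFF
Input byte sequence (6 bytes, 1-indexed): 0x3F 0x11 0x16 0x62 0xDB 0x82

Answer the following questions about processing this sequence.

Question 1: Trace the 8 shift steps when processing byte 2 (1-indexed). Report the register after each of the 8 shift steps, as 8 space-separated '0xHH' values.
Answer: 0xBE 0x7B 0xF6 0xEB 0xD1 0xA5 0x4D 0x9A

Derivation:
After byte 1 (0x3F): reg=0x4E
Register before byte 2: 0x4E
After XOR with byte 0x11: 0x5F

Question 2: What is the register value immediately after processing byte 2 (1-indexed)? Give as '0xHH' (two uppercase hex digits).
After byte 1 (0x3F): reg=0x4E
After byte 2 (0x11): reg=0x9A

Answer: 0x9A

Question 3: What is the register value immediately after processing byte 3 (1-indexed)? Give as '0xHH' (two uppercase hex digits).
Answer: 0xAD

Derivation:
After byte 1 (0x3F): reg=0x4E
After byte 2 (0x11): reg=0x9A
After byte 3 (0x16): reg=0xAD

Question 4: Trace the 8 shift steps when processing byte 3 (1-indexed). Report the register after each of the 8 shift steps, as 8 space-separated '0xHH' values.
Answer: 0x1F 0x3E 0x7C 0xF8 0xF7 0xE9 0xD5 0xAD

Derivation:
After byte 1 (0x3F): reg=0x4E
After byte 2 (0x11): reg=0x9A
Register before byte 3: 0x9A
After XOR with byte 0x16: 0x8C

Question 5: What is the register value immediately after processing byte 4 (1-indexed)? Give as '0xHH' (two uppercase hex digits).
After byte 1 (0x3F): reg=0x4E
After byte 2 (0x11): reg=0x9A
After byte 3 (0x16): reg=0xAD
After byte 4 (0x62): reg=0x63

Answer: 0x63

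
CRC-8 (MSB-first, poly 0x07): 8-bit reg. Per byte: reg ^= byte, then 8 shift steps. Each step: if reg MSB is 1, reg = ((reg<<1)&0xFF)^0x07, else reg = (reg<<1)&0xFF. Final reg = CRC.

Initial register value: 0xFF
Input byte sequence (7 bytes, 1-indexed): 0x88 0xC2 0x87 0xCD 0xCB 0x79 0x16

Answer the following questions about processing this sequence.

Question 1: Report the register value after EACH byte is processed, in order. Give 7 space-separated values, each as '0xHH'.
0x42 0x89 0x2A 0xBB 0x57 0xCA 0x1A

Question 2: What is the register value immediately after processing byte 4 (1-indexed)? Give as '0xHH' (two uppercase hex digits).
Answer: 0xBB

Derivation:
After byte 1 (0x88): reg=0x42
After byte 2 (0xC2): reg=0x89
After byte 3 (0x87): reg=0x2A
After byte 4 (0xCD): reg=0xBB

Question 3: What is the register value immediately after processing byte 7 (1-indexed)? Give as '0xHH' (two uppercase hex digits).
After byte 1 (0x88): reg=0x42
After byte 2 (0xC2): reg=0x89
After byte 3 (0x87): reg=0x2A
After byte 4 (0xCD): reg=0xBB
After byte 5 (0xCB): reg=0x57
After byte 6 (0x79): reg=0xCA
After byte 7 (0x16): reg=0x1A

Answer: 0x1A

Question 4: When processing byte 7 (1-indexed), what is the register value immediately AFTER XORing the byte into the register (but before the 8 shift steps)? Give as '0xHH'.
Register before byte 7: 0xCA
Byte 7: 0x16
0xCA XOR 0x16 = 0xDC

Answer: 0xDC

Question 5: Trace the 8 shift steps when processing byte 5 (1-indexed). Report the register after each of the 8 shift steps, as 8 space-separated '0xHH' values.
After byte 1 (0x88): reg=0x42
After byte 2 (0xC2): reg=0x89
After byte 3 (0x87): reg=0x2A
After byte 4 (0xCD): reg=0xBB
Register before byte 5: 0xBB
After XOR with byte 0xCB: 0x70

Answer: 0xE0 0xC7 0x89 0x15 0x2A 0x54 0xA8 0x57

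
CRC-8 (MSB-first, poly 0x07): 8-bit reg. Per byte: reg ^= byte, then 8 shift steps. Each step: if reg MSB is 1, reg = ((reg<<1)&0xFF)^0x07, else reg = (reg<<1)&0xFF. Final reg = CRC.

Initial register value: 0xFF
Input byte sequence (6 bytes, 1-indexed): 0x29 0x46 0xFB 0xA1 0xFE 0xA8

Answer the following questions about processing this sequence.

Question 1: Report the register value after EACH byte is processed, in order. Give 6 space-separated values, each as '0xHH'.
0x2C 0x11 0x98 0xAF 0xB0 0x48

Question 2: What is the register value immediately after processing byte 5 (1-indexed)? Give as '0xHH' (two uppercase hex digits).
After byte 1 (0x29): reg=0x2C
After byte 2 (0x46): reg=0x11
After byte 3 (0xFB): reg=0x98
After byte 4 (0xA1): reg=0xAF
After byte 5 (0xFE): reg=0xB0

Answer: 0xB0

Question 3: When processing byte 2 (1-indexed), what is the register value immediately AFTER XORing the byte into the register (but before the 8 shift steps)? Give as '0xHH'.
Register before byte 2: 0x2C
Byte 2: 0x46
0x2C XOR 0x46 = 0x6A

Answer: 0x6A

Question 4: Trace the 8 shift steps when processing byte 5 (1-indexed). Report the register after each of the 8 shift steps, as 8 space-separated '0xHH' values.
Answer: 0xA2 0x43 0x86 0x0B 0x16 0x2C 0x58 0xB0

Derivation:
After byte 1 (0x29): reg=0x2C
After byte 2 (0x46): reg=0x11
After byte 3 (0xFB): reg=0x98
After byte 4 (0xA1): reg=0xAF
Register before byte 5: 0xAF
After XOR with byte 0xFE: 0x51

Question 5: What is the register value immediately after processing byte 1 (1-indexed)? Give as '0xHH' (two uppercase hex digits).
Answer: 0x2C

Derivation:
After byte 1 (0x29): reg=0x2C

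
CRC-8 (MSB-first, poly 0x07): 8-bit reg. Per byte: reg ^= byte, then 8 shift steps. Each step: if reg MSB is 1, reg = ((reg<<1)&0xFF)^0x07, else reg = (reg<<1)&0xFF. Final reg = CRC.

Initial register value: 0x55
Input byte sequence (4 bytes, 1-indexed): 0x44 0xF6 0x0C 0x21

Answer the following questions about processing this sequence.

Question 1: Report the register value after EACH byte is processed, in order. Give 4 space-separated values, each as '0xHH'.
0x77 0x8E 0x87 0x7B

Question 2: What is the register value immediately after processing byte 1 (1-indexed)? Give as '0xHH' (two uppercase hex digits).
Answer: 0x77

Derivation:
After byte 1 (0x44): reg=0x77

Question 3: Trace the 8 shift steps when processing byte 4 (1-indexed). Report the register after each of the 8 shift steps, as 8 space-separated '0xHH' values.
Answer: 0x4B 0x96 0x2B 0x56 0xAC 0x5F 0xBE 0x7B

Derivation:
After byte 1 (0x44): reg=0x77
After byte 2 (0xF6): reg=0x8E
After byte 3 (0x0C): reg=0x87
Register before byte 4: 0x87
After XOR with byte 0x21: 0xA6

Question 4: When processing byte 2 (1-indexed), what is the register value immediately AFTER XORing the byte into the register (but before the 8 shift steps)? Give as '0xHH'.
Register before byte 2: 0x77
Byte 2: 0xF6
0x77 XOR 0xF6 = 0x81

Answer: 0x81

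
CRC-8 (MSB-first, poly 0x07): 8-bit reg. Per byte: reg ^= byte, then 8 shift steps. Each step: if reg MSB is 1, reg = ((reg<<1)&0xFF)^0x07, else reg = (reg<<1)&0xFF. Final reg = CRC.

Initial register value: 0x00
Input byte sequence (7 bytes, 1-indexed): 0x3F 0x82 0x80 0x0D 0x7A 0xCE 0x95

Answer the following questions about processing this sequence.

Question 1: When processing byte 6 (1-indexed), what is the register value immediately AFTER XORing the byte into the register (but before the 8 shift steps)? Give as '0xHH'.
Register before byte 6: 0xF8
Byte 6: 0xCE
0xF8 XOR 0xCE = 0x36

Answer: 0x36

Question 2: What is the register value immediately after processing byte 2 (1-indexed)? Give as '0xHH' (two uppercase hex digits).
After byte 1 (0x3F): reg=0xBD
After byte 2 (0x82): reg=0xBD

Answer: 0xBD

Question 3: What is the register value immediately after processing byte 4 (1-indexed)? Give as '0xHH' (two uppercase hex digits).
Answer: 0x33

Derivation:
After byte 1 (0x3F): reg=0xBD
After byte 2 (0x82): reg=0xBD
After byte 3 (0x80): reg=0xB3
After byte 4 (0x0D): reg=0x33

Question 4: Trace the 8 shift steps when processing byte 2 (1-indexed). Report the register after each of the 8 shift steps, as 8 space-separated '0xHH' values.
After byte 1 (0x3F): reg=0xBD
Register before byte 2: 0xBD
After XOR with byte 0x82: 0x3F

Answer: 0x7E 0xFC 0xFF 0xF9 0xF5 0xED 0xDD 0xBD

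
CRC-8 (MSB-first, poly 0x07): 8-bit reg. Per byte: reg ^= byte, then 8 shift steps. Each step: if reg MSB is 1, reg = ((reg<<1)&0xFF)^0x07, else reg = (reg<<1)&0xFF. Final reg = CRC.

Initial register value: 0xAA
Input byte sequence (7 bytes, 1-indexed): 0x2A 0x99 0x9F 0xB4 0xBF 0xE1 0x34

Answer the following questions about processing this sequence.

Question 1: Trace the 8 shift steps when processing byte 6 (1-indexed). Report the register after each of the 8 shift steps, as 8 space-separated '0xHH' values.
After byte 1 (0x2A): reg=0x89
After byte 2 (0x99): reg=0x70
After byte 3 (0x9F): reg=0x83
After byte 4 (0xB4): reg=0x85
After byte 5 (0xBF): reg=0xA6
Register before byte 6: 0xA6
After XOR with byte 0xE1: 0x47

Answer: 0x8E 0x1B 0x36 0x6C 0xD8 0xB7 0x69 0xD2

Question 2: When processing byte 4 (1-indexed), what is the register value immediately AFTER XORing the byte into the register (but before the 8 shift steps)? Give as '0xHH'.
Register before byte 4: 0x83
Byte 4: 0xB4
0x83 XOR 0xB4 = 0x37

Answer: 0x37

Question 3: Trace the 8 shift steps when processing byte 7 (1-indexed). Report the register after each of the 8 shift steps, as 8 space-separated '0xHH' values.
After byte 1 (0x2A): reg=0x89
After byte 2 (0x99): reg=0x70
After byte 3 (0x9F): reg=0x83
After byte 4 (0xB4): reg=0x85
After byte 5 (0xBF): reg=0xA6
After byte 6 (0xE1): reg=0xD2
Register before byte 7: 0xD2
After XOR with byte 0x34: 0xE6

Answer: 0xCB 0x91 0x25 0x4A 0x94 0x2F 0x5E 0xBC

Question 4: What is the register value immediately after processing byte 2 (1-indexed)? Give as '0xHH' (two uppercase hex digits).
After byte 1 (0x2A): reg=0x89
After byte 2 (0x99): reg=0x70

Answer: 0x70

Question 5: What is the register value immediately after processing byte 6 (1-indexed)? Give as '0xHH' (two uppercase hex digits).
Answer: 0xD2

Derivation:
After byte 1 (0x2A): reg=0x89
After byte 2 (0x99): reg=0x70
After byte 3 (0x9F): reg=0x83
After byte 4 (0xB4): reg=0x85
After byte 5 (0xBF): reg=0xA6
After byte 6 (0xE1): reg=0xD2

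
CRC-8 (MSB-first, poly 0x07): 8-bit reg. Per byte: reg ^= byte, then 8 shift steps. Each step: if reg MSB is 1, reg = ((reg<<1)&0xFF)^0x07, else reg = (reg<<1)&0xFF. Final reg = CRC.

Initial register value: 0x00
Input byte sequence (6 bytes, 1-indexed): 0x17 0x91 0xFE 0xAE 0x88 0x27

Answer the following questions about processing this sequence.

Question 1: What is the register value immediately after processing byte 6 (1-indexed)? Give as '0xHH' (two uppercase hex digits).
Answer: 0xCE

Derivation:
After byte 1 (0x17): reg=0x65
After byte 2 (0x91): reg=0xC2
After byte 3 (0xFE): reg=0xB4
After byte 4 (0xAE): reg=0x46
After byte 5 (0x88): reg=0x64
After byte 6 (0x27): reg=0xCE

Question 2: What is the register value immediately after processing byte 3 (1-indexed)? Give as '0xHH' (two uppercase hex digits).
Answer: 0xB4

Derivation:
After byte 1 (0x17): reg=0x65
After byte 2 (0x91): reg=0xC2
After byte 3 (0xFE): reg=0xB4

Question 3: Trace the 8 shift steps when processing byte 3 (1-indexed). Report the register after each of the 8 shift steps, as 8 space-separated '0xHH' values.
Answer: 0x78 0xF0 0xE7 0xC9 0x95 0x2D 0x5A 0xB4

Derivation:
After byte 1 (0x17): reg=0x65
After byte 2 (0x91): reg=0xC2
Register before byte 3: 0xC2
After XOR with byte 0xFE: 0x3C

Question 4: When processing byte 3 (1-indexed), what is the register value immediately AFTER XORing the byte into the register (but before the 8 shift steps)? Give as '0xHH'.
Answer: 0x3C

Derivation:
Register before byte 3: 0xC2
Byte 3: 0xFE
0xC2 XOR 0xFE = 0x3C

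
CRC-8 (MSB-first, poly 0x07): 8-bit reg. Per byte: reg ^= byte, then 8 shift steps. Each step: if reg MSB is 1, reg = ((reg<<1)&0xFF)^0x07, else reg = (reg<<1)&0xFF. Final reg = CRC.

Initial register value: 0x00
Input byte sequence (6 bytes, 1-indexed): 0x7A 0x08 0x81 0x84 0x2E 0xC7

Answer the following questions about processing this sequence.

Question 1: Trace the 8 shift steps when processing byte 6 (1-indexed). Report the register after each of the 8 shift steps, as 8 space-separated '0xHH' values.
Answer: 0xF8 0xF7 0xE9 0xD5 0xAD 0x5D 0xBA 0x73

Derivation:
After byte 1 (0x7A): reg=0x61
After byte 2 (0x08): reg=0x18
After byte 3 (0x81): reg=0xC6
After byte 4 (0x84): reg=0xC9
After byte 5 (0x2E): reg=0xBB
Register before byte 6: 0xBB
After XOR with byte 0xC7: 0x7C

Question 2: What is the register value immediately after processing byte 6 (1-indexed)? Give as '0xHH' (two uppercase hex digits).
Answer: 0x73

Derivation:
After byte 1 (0x7A): reg=0x61
After byte 2 (0x08): reg=0x18
After byte 3 (0x81): reg=0xC6
After byte 4 (0x84): reg=0xC9
After byte 5 (0x2E): reg=0xBB
After byte 6 (0xC7): reg=0x73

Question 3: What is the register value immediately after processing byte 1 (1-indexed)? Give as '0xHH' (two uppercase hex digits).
After byte 1 (0x7A): reg=0x61

Answer: 0x61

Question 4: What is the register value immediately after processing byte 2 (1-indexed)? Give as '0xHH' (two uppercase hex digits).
After byte 1 (0x7A): reg=0x61
After byte 2 (0x08): reg=0x18

Answer: 0x18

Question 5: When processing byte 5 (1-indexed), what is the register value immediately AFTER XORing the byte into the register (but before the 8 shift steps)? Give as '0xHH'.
Register before byte 5: 0xC9
Byte 5: 0x2E
0xC9 XOR 0x2E = 0xE7

Answer: 0xE7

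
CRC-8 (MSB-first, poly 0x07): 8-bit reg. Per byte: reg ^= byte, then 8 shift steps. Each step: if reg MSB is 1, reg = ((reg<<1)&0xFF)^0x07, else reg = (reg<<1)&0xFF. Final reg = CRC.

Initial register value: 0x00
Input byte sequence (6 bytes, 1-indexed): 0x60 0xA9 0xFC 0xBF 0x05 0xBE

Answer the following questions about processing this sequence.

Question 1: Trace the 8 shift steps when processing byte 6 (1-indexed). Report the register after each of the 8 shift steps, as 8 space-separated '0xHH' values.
After byte 1 (0x60): reg=0x27
After byte 2 (0xA9): reg=0xA3
After byte 3 (0xFC): reg=0x9A
After byte 4 (0xBF): reg=0xFB
After byte 5 (0x05): reg=0xF4
Register before byte 6: 0xF4
After XOR with byte 0xBE: 0x4A

Answer: 0x94 0x2F 0x5E 0xBC 0x7F 0xFE 0xFB 0xF1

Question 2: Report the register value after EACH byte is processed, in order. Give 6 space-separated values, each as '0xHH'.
0x27 0xA3 0x9A 0xFB 0xF4 0xF1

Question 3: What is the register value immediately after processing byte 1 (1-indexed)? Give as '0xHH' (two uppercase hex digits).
Answer: 0x27

Derivation:
After byte 1 (0x60): reg=0x27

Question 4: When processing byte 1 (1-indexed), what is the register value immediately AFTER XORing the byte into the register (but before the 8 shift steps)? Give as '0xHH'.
Answer: 0x60

Derivation:
Register before byte 1: 0x00
Byte 1: 0x60
0x00 XOR 0x60 = 0x60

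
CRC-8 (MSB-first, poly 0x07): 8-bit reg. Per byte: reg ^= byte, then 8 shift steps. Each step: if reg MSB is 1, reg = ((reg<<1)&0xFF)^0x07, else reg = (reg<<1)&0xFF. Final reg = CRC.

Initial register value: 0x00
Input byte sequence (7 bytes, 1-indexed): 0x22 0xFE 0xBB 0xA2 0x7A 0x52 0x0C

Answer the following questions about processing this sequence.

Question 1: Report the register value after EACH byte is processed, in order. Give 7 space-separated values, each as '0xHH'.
0xEE 0x70 0x7F 0x1D 0x32 0x27 0xD1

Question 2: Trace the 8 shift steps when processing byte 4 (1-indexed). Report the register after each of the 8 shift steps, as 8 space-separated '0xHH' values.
After byte 1 (0x22): reg=0xEE
After byte 2 (0xFE): reg=0x70
After byte 3 (0xBB): reg=0x7F
Register before byte 4: 0x7F
After XOR with byte 0xA2: 0xDD

Answer: 0xBD 0x7D 0xFA 0xF3 0xE1 0xC5 0x8D 0x1D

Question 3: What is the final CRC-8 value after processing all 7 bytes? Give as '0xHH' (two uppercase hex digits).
Answer: 0xD1

Derivation:
After byte 1 (0x22): reg=0xEE
After byte 2 (0xFE): reg=0x70
After byte 3 (0xBB): reg=0x7F
After byte 4 (0xA2): reg=0x1D
After byte 5 (0x7A): reg=0x32
After byte 6 (0x52): reg=0x27
After byte 7 (0x0C): reg=0xD1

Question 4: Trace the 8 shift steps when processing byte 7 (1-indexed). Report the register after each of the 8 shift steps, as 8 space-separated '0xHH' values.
After byte 1 (0x22): reg=0xEE
After byte 2 (0xFE): reg=0x70
After byte 3 (0xBB): reg=0x7F
After byte 4 (0xA2): reg=0x1D
After byte 5 (0x7A): reg=0x32
After byte 6 (0x52): reg=0x27
Register before byte 7: 0x27
After XOR with byte 0x0C: 0x2B

Answer: 0x56 0xAC 0x5F 0xBE 0x7B 0xF6 0xEB 0xD1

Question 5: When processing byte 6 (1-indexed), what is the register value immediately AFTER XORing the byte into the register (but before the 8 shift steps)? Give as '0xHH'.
Answer: 0x60

Derivation:
Register before byte 6: 0x32
Byte 6: 0x52
0x32 XOR 0x52 = 0x60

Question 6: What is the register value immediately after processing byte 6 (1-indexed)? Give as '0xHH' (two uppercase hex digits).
Answer: 0x27

Derivation:
After byte 1 (0x22): reg=0xEE
After byte 2 (0xFE): reg=0x70
After byte 3 (0xBB): reg=0x7F
After byte 4 (0xA2): reg=0x1D
After byte 5 (0x7A): reg=0x32
After byte 6 (0x52): reg=0x27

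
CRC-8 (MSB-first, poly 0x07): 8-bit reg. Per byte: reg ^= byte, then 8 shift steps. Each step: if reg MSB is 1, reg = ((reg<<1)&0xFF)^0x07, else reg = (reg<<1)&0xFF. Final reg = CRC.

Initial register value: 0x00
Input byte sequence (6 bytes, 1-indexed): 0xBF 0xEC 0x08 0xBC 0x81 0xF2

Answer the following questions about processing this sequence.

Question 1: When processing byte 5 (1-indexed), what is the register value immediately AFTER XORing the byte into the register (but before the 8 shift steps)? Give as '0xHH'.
Register before byte 5: 0xEB
Byte 5: 0x81
0xEB XOR 0x81 = 0x6A

Answer: 0x6A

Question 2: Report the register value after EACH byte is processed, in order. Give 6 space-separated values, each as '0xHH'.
0x34 0x06 0x2A 0xEB 0x11 0xA7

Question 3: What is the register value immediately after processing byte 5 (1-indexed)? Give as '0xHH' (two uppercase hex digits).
Answer: 0x11

Derivation:
After byte 1 (0xBF): reg=0x34
After byte 2 (0xEC): reg=0x06
After byte 3 (0x08): reg=0x2A
After byte 4 (0xBC): reg=0xEB
After byte 5 (0x81): reg=0x11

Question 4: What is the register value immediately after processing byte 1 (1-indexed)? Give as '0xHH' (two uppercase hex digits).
Answer: 0x34

Derivation:
After byte 1 (0xBF): reg=0x34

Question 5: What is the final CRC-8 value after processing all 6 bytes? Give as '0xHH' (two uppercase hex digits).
After byte 1 (0xBF): reg=0x34
After byte 2 (0xEC): reg=0x06
After byte 3 (0x08): reg=0x2A
After byte 4 (0xBC): reg=0xEB
After byte 5 (0x81): reg=0x11
After byte 6 (0xF2): reg=0xA7

Answer: 0xA7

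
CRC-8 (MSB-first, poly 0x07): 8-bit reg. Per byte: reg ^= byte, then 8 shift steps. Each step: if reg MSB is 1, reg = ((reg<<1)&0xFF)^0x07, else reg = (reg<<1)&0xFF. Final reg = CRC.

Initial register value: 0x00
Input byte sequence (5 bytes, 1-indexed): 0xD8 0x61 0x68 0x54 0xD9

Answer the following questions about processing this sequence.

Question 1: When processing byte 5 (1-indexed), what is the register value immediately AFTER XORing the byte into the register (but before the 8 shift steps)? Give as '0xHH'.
Answer: 0xFC

Derivation:
Register before byte 5: 0x25
Byte 5: 0xD9
0x25 XOR 0xD9 = 0xFC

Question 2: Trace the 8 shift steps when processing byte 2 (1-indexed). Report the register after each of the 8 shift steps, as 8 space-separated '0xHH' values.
Answer: 0xCE 0x9B 0x31 0x62 0xC4 0x8F 0x19 0x32

Derivation:
After byte 1 (0xD8): reg=0x06
Register before byte 2: 0x06
After XOR with byte 0x61: 0x67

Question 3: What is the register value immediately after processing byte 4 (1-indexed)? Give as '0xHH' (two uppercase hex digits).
Answer: 0x25

Derivation:
After byte 1 (0xD8): reg=0x06
After byte 2 (0x61): reg=0x32
After byte 3 (0x68): reg=0x81
After byte 4 (0x54): reg=0x25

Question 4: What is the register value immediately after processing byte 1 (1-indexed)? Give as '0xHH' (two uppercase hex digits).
Answer: 0x06

Derivation:
After byte 1 (0xD8): reg=0x06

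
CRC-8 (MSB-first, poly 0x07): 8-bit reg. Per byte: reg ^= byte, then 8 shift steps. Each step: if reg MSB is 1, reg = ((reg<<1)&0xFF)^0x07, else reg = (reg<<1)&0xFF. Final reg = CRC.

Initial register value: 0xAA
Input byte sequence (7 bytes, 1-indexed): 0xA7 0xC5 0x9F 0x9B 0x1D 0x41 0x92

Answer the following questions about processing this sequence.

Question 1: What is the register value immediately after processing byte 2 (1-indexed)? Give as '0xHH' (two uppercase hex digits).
Answer: 0xBC

Derivation:
After byte 1 (0xA7): reg=0x23
After byte 2 (0xC5): reg=0xBC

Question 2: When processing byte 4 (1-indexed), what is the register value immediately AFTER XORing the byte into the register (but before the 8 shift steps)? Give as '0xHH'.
Register before byte 4: 0xE9
Byte 4: 0x9B
0xE9 XOR 0x9B = 0x72

Answer: 0x72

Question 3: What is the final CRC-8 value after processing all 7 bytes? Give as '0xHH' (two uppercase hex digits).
After byte 1 (0xA7): reg=0x23
After byte 2 (0xC5): reg=0xBC
After byte 3 (0x9F): reg=0xE9
After byte 4 (0x9B): reg=0x59
After byte 5 (0x1D): reg=0xDB
After byte 6 (0x41): reg=0xCF
After byte 7 (0x92): reg=0x94

Answer: 0x94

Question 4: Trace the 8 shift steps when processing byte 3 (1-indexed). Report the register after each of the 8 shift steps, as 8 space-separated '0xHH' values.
Answer: 0x46 0x8C 0x1F 0x3E 0x7C 0xF8 0xF7 0xE9

Derivation:
After byte 1 (0xA7): reg=0x23
After byte 2 (0xC5): reg=0xBC
Register before byte 3: 0xBC
After XOR with byte 0x9F: 0x23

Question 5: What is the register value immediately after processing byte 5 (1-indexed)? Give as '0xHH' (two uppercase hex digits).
Answer: 0xDB

Derivation:
After byte 1 (0xA7): reg=0x23
After byte 2 (0xC5): reg=0xBC
After byte 3 (0x9F): reg=0xE9
After byte 4 (0x9B): reg=0x59
After byte 5 (0x1D): reg=0xDB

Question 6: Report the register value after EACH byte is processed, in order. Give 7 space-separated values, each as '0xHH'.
0x23 0xBC 0xE9 0x59 0xDB 0xCF 0x94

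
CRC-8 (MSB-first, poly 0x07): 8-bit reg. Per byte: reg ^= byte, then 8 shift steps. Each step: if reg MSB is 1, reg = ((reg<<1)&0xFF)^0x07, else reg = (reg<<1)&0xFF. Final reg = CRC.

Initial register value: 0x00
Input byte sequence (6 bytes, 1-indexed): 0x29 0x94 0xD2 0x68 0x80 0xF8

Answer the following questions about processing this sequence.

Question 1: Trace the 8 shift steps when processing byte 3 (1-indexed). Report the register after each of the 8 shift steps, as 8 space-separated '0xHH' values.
Answer: 0x48 0x90 0x27 0x4E 0x9C 0x3F 0x7E 0xFC

Derivation:
After byte 1 (0x29): reg=0xDF
After byte 2 (0x94): reg=0xF6
Register before byte 3: 0xF6
After XOR with byte 0xD2: 0x24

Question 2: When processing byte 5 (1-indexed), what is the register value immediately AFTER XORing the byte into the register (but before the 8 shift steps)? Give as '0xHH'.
Answer: 0x65

Derivation:
Register before byte 5: 0xE5
Byte 5: 0x80
0xE5 XOR 0x80 = 0x65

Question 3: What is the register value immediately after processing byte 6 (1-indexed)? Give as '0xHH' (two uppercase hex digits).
After byte 1 (0x29): reg=0xDF
After byte 2 (0x94): reg=0xF6
After byte 3 (0xD2): reg=0xFC
After byte 4 (0x68): reg=0xE5
After byte 5 (0x80): reg=0x3C
After byte 6 (0xF8): reg=0x52

Answer: 0x52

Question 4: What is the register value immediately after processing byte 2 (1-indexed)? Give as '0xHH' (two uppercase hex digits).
Answer: 0xF6

Derivation:
After byte 1 (0x29): reg=0xDF
After byte 2 (0x94): reg=0xF6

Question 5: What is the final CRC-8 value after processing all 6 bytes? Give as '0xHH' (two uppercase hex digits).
After byte 1 (0x29): reg=0xDF
After byte 2 (0x94): reg=0xF6
After byte 3 (0xD2): reg=0xFC
After byte 4 (0x68): reg=0xE5
After byte 5 (0x80): reg=0x3C
After byte 6 (0xF8): reg=0x52

Answer: 0x52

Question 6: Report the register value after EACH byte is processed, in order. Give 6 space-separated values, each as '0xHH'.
0xDF 0xF6 0xFC 0xE5 0x3C 0x52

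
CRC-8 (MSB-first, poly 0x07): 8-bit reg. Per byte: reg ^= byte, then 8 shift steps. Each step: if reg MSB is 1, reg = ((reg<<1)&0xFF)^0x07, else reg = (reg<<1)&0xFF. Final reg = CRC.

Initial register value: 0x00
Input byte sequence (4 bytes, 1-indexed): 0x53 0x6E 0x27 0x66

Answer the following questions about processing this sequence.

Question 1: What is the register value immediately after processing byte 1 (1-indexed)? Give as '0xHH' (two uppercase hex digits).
After byte 1 (0x53): reg=0xBE

Answer: 0xBE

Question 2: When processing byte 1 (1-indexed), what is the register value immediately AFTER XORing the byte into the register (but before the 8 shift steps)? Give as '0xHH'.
Register before byte 1: 0x00
Byte 1: 0x53
0x00 XOR 0x53 = 0x53

Answer: 0x53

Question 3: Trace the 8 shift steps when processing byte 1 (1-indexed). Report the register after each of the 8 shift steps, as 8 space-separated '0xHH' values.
Register before byte 1: 0x00
After XOR with byte 0x53: 0x53

Answer: 0xA6 0x4B 0x96 0x2B 0x56 0xAC 0x5F 0xBE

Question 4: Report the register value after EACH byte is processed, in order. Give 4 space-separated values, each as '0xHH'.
0xBE 0x3E 0x4F 0xDF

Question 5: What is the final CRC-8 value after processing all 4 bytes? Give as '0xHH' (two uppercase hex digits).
After byte 1 (0x53): reg=0xBE
After byte 2 (0x6E): reg=0x3E
After byte 3 (0x27): reg=0x4F
After byte 4 (0x66): reg=0xDF

Answer: 0xDF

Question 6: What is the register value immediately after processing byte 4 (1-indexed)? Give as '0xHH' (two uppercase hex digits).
After byte 1 (0x53): reg=0xBE
After byte 2 (0x6E): reg=0x3E
After byte 3 (0x27): reg=0x4F
After byte 4 (0x66): reg=0xDF

Answer: 0xDF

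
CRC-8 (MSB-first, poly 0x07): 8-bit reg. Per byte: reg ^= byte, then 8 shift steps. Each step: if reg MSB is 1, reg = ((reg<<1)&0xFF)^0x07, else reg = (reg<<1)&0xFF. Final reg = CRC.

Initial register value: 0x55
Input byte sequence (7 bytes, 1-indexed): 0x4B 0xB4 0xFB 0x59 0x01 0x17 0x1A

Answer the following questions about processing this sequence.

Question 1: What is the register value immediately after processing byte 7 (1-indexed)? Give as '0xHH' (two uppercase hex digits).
After byte 1 (0x4B): reg=0x5A
After byte 2 (0xB4): reg=0x84
After byte 3 (0xFB): reg=0x7A
After byte 4 (0x59): reg=0xE9
After byte 5 (0x01): reg=0x96
After byte 6 (0x17): reg=0x8E
After byte 7 (0x1A): reg=0xE5

Answer: 0xE5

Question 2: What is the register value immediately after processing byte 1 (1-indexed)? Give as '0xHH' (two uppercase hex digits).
Answer: 0x5A

Derivation:
After byte 1 (0x4B): reg=0x5A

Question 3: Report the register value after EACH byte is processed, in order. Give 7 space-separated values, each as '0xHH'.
0x5A 0x84 0x7A 0xE9 0x96 0x8E 0xE5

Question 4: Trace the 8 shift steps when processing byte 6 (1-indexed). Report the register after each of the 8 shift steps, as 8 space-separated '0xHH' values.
After byte 1 (0x4B): reg=0x5A
After byte 2 (0xB4): reg=0x84
After byte 3 (0xFB): reg=0x7A
After byte 4 (0x59): reg=0xE9
After byte 5 (0x01): reg=0x96
Register before byte 6: 0x96
After XOR with byte 0x17: 0x81

Answer: 0x05 0x0A 0x14 0x28 0x50 0xA0 0x47 0x8E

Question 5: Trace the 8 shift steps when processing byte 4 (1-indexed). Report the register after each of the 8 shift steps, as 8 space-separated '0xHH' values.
After byte 1 (0x4B): reg=0x5A
After byte 2 (0xB4): reg=0x84
After byte 3 (0xFB): reg=0x7A
Register before byte 4: 0x7A
After XOR with byte 0x59: 0x23

Answer: 0x46 0x8C 0x1F 0x3E 0x7C 0xF8 0xF7 0xE9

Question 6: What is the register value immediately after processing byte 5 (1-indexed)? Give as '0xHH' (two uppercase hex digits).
Answer: 0x96

Derivation:
After byte 1 (0x4B): reg=0x5A
After byte 2 (0xB4): reg=0x84
After byte 3 (0xFB): reg=0x7A
After byte 4 (0x59): reg=0xE9
After byte 5 (0x01): reg=0x96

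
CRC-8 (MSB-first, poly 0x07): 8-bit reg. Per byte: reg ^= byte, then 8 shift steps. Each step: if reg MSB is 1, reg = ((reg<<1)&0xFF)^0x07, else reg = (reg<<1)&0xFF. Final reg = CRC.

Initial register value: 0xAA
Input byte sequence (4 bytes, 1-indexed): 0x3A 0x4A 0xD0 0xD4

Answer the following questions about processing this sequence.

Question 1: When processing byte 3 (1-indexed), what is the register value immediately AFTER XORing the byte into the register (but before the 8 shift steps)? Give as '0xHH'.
Register before byte 3: 0x10
Byte 3: 0xD0
0x10 XOR 0xD0 = 0xC0

Answer: 0xC0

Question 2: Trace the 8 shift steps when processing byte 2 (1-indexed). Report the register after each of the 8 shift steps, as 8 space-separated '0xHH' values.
After byte 1 (0x3A): reg=0xF9
Register before byte 2: 0xF9
After XOR with byte 0x4A: 0xB3

Answer: 0x61 0xC2 0x83 0x01 0x02 0x04 0x08 0x10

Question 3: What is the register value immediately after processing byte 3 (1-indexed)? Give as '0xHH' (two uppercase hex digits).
After byte 1 (0x3A): reg=0xF9
After byte 2 (0x4A): reg=0x10
After byte 3 (0xD0): reg=0x4E

Answer: 0x4E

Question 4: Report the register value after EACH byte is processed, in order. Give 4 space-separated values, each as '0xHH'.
0xF9 0x10 0x4E 0xCF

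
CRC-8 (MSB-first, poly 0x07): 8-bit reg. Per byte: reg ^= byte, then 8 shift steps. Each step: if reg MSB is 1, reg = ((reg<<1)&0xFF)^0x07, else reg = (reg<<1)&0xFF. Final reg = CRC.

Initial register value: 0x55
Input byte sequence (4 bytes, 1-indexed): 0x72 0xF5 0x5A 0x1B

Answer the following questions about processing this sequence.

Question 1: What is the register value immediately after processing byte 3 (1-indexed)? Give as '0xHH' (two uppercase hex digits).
Answer: 0x81

Derivation:
After byte 1 (0x72): reg=0xF5
After byte 2 (0xF5): reg=0x00
After byte 3 (0x5A): reg=0x81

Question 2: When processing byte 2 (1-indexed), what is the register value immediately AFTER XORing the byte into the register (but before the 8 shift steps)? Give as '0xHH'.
Register before byte 2: 0xF5
Byte 2: 0xF5
0xF5 XOR 0xF5 = 0x00

Answer: 0x00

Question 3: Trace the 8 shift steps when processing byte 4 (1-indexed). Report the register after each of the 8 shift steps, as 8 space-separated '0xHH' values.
Answer: 0x33 0x66 0xCC 0x9F 0x39 0x72 0xE4 0xCF

Derivation:
After byte 1 (0x72): reg=0xF5
After byte 2 (0xF5): reg=0x00
After byte 3 (0x5A): reg=0x81
Register before byte 4: 0x81
After XOR with byte 0x1B: 0x9A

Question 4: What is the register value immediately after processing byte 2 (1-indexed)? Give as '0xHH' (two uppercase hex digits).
After byte 1 (0x72): reg=0xF5
After byte 2 (0xF5): reg=0x00

Answer: 0x00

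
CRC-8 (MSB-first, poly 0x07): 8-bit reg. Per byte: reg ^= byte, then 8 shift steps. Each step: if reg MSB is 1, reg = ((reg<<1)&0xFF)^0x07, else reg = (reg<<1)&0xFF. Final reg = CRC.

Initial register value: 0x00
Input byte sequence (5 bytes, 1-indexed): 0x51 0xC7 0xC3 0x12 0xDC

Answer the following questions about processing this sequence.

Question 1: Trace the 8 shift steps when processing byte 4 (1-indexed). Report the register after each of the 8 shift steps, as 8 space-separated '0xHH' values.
Answer: 0x3F 0x7E 0xFC 0xFF 0xF9 0xF5 0xED 0xDD

Derivation:
After byte 1 (0x51): reg=0xB0
After byte 2 (0xC7): reg=0x42
After byte 3 (0xC3): reg=0x8E
Register before byte 4: 0x8E
After XOR with byte 0x12: 0x9C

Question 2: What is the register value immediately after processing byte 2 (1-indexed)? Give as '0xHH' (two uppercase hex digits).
Answer: 0x42

Derivation:
After byte 1 (0x51): reg=0xB0
After byte 2 (0xC7): reg=0x42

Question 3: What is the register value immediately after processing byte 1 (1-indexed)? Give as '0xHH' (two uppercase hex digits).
After byte 1 (0x51): reg=0xB0

Answer: 0xB0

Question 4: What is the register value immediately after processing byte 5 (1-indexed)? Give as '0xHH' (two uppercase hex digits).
Answer: 0x07

Derivation:
After byte 1 (0x51): reg=0xB0
After byte 2 (0xC7): reg=0x42
After byte 3 (0xC3): reg=0x8E
After byte 4 (0x12): reg=0xDD
After byte 5 (0xDC): reg=0x07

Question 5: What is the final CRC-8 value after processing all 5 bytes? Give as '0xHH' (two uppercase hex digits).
Answer: 0x07

Derivation:
After byte 1 (0x51): reg=0xB0
After byte 2 (0xC7): reg=0x42
After byte 3 (0xC3): reg=0x8E
After byte 4 (0x12): reg=0xDD
After byte 5 (0xDC): reg=0x07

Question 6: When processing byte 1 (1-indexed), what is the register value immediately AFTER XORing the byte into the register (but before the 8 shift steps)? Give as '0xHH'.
Answer: 0x51

Derivation:
Register before byte 1: 0x00
Byte 1: 0x51
0x00 XOR 0x51 = 0x51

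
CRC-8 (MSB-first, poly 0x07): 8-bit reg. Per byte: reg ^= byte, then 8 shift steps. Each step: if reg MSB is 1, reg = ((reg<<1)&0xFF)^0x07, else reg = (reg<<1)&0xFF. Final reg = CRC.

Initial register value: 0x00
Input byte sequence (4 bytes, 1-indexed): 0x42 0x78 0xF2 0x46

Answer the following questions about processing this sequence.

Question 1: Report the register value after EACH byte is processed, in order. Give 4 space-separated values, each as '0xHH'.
0xC9 0x1E 0x8A 0x6A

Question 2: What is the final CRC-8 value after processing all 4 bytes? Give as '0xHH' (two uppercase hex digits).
Answer: 0x6A

Derivation:
After byte 1 (0x42): reg=0xC9
After byte 2 (0x78): reg=0x1E
After byte 3 (0xF2): reg=0x8A
After byte 4 (0x46): reg=0x6A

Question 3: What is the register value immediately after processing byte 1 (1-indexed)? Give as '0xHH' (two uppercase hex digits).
After byte 1 (0x42): reg=0xC9

Answer: 0xC9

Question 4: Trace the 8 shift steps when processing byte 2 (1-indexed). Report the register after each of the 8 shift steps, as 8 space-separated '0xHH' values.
Answer: 0x65 0xCA 0x93 0x21 0x42 0x84 0x0F 0x1E

Derivation:
After byte 1 (0x42): reg=0xC9
Register before byte 2: 0xC9
After XOR with byte 0x78: 0xB1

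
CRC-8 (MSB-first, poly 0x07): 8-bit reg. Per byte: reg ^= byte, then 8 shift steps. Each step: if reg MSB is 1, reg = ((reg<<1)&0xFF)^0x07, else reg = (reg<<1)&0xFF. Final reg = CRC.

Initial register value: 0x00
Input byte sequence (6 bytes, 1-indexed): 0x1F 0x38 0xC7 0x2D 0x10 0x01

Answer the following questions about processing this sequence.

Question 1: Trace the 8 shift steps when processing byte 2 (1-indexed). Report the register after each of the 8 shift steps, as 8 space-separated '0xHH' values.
Answer: 0xCA 0x93 0x21 0x42 0x84 0x0F 0x1E 0x3C

Derivation:
After byte 1 (0x1F): reg=0x5D
Register before byte 2: 0x5D
After XOR with byte 0x38: 0x65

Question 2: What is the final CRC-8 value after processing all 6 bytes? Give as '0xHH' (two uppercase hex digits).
Answer: 0x0B

Derivation:
After byte 1 (0x1F): reg=0x5D
After byte 2 (0x38): reg=0x3C
After byte 3 (0xC7): reg=0xEF
After byte 4 (0x2D): reg=0x40
After byte 5 (0x10): reg=0xB7
After byte 6 (0x01): reg=0x0B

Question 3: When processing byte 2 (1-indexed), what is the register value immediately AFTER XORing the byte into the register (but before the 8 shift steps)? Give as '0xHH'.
Answer: 0x65

Derivation:
Register before byte 2: 0x5D
Byte 2: 0x38
0x5D XOR 0x38 = 0x65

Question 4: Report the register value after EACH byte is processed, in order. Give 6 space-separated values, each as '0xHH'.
0x5D 0x3C 0xEF 0x40 0xB7 0x0B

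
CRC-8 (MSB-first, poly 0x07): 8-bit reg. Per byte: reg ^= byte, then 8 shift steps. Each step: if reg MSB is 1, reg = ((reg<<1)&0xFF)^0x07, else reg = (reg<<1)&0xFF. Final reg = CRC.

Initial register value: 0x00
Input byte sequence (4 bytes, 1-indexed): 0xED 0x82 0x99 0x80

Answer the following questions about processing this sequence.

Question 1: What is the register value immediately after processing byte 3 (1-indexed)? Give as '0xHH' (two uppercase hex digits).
After byte 1 (0xED): reg=0x8D
After byte 2 (0x82): reg=0x2D
After byte 3 (0x99): reg=0x05

Answer: 0x05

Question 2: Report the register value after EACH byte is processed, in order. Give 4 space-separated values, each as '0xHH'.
0x8D 0x2D 0x05 0x92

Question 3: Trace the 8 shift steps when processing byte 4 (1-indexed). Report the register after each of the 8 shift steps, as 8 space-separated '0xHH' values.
After byte 1 (0xED): reg=0x8D
After byte 2 (0x82): reg=0x2D
After byte 3 (0x99): reg=0x05
Register before byte 4: 0x05
After XOR with byte 0x80: 0x85

Answer: 0x0D 0x1A 0x34 0x68 0xD0 0xA7 0x49 0x92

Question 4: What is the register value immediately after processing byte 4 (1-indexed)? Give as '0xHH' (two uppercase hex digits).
After byte 1 (0xED): reg=0x8D
After byte 2 (0x82): reg=0x2D
After byte 3 (0x99): reg=0x05
After byte 4 (0x80): reg=0x92

Answer: 0x92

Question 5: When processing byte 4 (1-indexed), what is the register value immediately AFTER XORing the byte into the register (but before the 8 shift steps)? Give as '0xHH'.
Register before byte 4: 0x05
Byte 4: 0x80
0x05 XOR 0x80 = 0x85

Answer: 0x85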